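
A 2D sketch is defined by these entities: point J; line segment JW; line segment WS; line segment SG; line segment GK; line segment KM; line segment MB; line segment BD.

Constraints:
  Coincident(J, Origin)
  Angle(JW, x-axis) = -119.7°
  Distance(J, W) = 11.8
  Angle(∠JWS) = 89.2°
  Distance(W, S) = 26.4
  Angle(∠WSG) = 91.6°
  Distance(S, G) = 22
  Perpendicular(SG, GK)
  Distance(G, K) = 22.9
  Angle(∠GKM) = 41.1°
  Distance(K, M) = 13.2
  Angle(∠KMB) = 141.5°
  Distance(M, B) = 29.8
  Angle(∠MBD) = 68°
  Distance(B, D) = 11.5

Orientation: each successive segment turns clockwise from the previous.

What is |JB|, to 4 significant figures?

43.38

J is at the origin; JW runs at -119.7° with length 11.8, so W = (-5.846, -10.25). ∠JWS = 89.2° gives WS at 149.5° from the x-axis; with |WS| = 26.4, S = (-28.59, 3.149). ∠WSG = 91.6° gives SG at 61.10° from the x-axis; with |SG| = 22.0, G = (-17.96, 22.41). The perpendicularity gives GK at right angles to SG, so GK runs at -28.90°; with |GK| = 22.9, K = (2.087, 11.34). ∠GKM = 41.1° gives KM at -167.8° from the x-axis; with |KM| = 13.2, M = (-10.81, 8.553). ∠KMB = 141.5° gives MB at 153.7° from the x-axis; with |MB| = 29.8, B = (-37.53, 21.76). Then |JB| = |B − J| = 43.38.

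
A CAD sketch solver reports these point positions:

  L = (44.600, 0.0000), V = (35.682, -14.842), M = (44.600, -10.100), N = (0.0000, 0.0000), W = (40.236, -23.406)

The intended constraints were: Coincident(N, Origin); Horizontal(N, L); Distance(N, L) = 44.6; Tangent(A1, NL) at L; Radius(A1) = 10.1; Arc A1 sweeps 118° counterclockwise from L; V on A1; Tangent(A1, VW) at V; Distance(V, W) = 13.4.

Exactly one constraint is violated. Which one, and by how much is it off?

Distance(V, W) = 13.4 — off by 3.70.

N = (0.00, 0.00) ✓; N.y = 0.00, L.y = 0.00 ✓; |NL| = 44.60 ✓; ∠(ML, LN) = 90.00° ✓; |ML| = 10.10 ✓; bearing(M→V) − bearing(M→L) = 118.0° ✓; |MV| = 10.10 ✓; ∠(MV, VW) = 90.00° ✓; |VW| = 9.700 ✗.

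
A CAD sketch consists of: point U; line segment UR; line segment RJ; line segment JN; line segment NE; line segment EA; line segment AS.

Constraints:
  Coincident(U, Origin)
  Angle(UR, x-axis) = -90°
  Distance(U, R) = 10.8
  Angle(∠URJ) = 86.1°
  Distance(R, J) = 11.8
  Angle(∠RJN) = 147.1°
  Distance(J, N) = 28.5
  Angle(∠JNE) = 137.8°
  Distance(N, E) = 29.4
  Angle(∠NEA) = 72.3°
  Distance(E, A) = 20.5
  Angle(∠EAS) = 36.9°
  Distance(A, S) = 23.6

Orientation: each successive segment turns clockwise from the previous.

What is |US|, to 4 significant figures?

45.70

∠NEA = 72.3° gives EA at -6.700° from the x-axis; with |EA| = 20.5, A = (-19.84, 33.54). ∠EAS = 36.9° gives AS at -149.8° from the x-axis; with |AS| = 23.6, S = (-40.24, 21.67). Then |US| = |S − U| = 45.70.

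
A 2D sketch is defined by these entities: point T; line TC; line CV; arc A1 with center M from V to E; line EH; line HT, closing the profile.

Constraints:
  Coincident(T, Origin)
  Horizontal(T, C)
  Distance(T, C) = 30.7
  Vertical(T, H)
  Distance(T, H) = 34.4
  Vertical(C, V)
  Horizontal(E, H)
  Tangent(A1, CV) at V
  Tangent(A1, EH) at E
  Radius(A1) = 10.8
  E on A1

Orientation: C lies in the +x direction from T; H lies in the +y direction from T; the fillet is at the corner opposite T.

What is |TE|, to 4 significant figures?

39.74

The virtual corner opposite T is at (30.70, 34.40). The tangent condition forces MV to be normal to CV and tangency of A1 to EH means the radius ME is perpendicular to EH, with radius 10.8, so the center M sits 10.8 in from both sides at M = (19.90, 23.60). That places the tangent points at V = (30.70, 23.60) on CV and E = (19.90, 34.40) on EH. Then |TE| = |E − T| = 39.74.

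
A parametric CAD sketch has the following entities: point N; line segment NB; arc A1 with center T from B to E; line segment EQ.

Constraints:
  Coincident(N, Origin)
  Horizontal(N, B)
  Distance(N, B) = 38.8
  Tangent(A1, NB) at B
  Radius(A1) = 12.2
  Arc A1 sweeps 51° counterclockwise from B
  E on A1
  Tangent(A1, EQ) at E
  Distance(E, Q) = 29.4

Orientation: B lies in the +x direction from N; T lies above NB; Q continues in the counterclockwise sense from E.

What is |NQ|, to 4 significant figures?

72.17

N is at the origin; N and B share the same y with |NB| = 38.8 and B on the +x side, so B = (38.80, 0.000). Since A1 is tangent to NB there, TB ⟂ NB, so T = B + (0, 12.2) = (38.80, 12.20). On A1, B sits at bearing -90° from T; a 51° counterclockwise sweep puts E at bearing -39°, so E = T + 12.2·(cos -39°, sin -39°) = (48.28, 4.522). Tangency of A1 to EQ means the radius TE is perpendicular to EQ, so EQ runs along (−sin -39°, cos -39°); with |EQ| = 29.4, Q = (66.78, 27.37). Then |NQ| = |Q − N| = 72.17.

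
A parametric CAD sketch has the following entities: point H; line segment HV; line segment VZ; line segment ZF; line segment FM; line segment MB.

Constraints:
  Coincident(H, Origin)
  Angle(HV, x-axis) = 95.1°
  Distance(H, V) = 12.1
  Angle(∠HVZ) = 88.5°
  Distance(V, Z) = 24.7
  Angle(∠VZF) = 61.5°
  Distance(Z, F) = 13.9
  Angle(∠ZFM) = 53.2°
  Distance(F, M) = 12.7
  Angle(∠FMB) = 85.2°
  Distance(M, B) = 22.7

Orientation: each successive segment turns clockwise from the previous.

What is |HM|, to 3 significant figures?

16.9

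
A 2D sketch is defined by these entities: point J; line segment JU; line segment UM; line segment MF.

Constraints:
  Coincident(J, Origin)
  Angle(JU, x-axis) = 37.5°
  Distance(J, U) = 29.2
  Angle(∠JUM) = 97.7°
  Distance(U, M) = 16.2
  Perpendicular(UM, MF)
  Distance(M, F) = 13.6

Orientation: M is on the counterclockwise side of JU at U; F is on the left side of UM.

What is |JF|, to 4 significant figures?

25.29

J is at the origin; JU runs at 37.5° with length 29.2, so U = 29.2·(cos 37.5°, sin 37.5°) = (23.17, 17.78). ∠JUM = 97.7°, so UM runs at 37.5° + (180° − 97.7°) = 119.8° from the x-axis; with |UM| = 16.2, M = U + 16.2·(cos 119.8°, sin 119.8°) = (15.11, 31.83). UM ⟂ MF; with |MF| = 13.6 on the left of UM, F = M + 13.6·(-0.8678, -0.4970) = (3.313, 25.07). Then |JF| = |F − J| = 25.29.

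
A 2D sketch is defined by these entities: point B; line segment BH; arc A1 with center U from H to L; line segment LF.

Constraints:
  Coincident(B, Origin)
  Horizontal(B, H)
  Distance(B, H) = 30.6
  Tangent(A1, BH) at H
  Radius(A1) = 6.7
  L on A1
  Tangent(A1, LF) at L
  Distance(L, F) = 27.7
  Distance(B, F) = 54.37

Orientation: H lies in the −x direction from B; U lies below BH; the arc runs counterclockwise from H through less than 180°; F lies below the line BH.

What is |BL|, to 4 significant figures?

37.42

Checks: |UL| = 6.700 ✓; ∠(UL, LF) = 90.00° ✓; |LF| = 27.70 ✓; |BF| = 54.37 ✓.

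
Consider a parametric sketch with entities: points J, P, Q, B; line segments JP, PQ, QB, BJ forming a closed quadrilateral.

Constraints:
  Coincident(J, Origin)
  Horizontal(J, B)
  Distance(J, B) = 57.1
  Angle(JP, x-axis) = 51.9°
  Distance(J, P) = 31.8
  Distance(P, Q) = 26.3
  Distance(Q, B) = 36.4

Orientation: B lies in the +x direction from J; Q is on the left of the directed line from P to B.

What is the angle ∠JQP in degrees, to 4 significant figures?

17.42°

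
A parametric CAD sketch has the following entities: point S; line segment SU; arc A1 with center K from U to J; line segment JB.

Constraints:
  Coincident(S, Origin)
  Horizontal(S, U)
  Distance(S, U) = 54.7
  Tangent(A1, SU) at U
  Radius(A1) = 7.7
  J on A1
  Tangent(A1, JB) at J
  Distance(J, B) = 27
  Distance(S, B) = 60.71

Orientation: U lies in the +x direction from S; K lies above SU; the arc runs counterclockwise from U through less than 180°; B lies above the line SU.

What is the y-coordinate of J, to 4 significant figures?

11.17

Checks: |KJ| = 7.700 ✓; ∠(KJ, JB) = 90.00° ✓; |JB| = 27.00 ✓; |SB| = 60.71 ✓.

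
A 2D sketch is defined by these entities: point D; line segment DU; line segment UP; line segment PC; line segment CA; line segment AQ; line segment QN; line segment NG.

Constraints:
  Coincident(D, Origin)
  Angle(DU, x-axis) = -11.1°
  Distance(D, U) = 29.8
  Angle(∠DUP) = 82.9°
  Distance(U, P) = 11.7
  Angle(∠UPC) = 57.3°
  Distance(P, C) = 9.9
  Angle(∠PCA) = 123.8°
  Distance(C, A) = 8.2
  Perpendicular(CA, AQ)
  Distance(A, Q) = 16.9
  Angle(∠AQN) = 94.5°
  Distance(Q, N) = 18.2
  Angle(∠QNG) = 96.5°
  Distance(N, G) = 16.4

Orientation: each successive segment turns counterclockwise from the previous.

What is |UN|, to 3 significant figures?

18.9

D is at the origin; DU runs at -11.1° with length 29.8, so U = (29.2, -5.74). ∠DUP = 82.9° gives UP at 86.0° from the x-axis; with |UP| = 11.7, P = (30.1, 5.93). ∠UPC = 57.3° gives PC at -151° from the x-axis; with |PC| = 9.9, C = (21.4, 1.18). ∠PCA = 123.8° gives CA at -95.1° from the x-axis; with |CA| = 8.2, A = (20.6, -6.99). CA is perpendicular to AQ, so AQ runs at -5.10°; with |AQ| = 16.9, Q = (37.5, -8.49). ∠AQN = 94.5° gives QN at 80.4° from the x-axis; with |QN| = 18.2, N = (40.5, 9.46). Then |UN| = |N − U| = 18.9.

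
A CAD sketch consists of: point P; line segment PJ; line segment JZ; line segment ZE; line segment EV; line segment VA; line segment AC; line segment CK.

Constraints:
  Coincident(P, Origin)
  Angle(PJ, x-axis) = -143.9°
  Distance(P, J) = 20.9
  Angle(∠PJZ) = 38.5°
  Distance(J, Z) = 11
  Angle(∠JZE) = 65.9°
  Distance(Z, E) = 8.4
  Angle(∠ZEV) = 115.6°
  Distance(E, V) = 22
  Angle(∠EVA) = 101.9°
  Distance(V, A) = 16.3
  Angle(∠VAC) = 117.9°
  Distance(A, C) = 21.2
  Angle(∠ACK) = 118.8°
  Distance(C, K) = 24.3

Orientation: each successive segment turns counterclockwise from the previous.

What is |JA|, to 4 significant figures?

19.73

∠ZEV = 115.6° gives EV at 176.1° from the x-axis; with |EV| = 22.0, V = (-30.95, -3.474). ∠EVA = 101.9° gives VA at -105.8° from the x-axis; with |VA| = 16.3, A = (-35.39, -19.16). Then |JA| = |A − J| = 19.73.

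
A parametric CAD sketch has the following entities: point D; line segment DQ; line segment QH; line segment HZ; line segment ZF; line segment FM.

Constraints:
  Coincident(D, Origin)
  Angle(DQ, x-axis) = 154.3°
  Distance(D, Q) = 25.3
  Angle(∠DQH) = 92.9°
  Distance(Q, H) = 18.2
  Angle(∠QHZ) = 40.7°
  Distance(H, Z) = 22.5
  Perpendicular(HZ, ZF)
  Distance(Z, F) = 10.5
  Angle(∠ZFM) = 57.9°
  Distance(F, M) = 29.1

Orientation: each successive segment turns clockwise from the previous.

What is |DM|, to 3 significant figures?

33.4

HZ is perpendicular to ZF, so ZF runs at -162°; with |ZF| = 10.5, F = (-18.8, 3.11). ∠ZFM = 57.9° gives FM at 75.8° from the x-axis; with |FM| = 29.1, M = (-11.7, 31.3). Then |DM| = |M − D| = 33.4.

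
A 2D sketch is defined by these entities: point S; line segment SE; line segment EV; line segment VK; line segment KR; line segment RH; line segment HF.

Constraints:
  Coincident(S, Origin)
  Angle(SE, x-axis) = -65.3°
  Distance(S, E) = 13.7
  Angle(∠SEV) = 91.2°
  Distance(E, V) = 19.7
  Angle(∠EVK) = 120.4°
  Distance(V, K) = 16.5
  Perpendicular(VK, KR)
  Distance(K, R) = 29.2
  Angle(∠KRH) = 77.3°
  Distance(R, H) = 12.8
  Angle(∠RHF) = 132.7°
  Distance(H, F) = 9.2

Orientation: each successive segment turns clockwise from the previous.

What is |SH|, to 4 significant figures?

3.203

S is at the origin; SE runs at -65.3° with length 13.7, so E = (5.725, -12.45). ∠SEV = 91.2° gives EV at -154.1° from the x-axis; with |EV| = 19.7, V = (-12.00, -21.05). ∠EVK = 120.4° gives VK at 146.3° from the x-axis; with |VK| = 16.5, K = (-25.72, -11.90). The perpendicularity gives KR at right angles to VK, so KR runs at 56.30°; with |KR| = 29.2, R = (-9.522, 12.40). ∠KRH = 77.3° gives RH at -46.40° from the x-axis; with |RH| = 12.8, H = (-0.6952, 3.127). Then |SH| = |H − S| = 3.203.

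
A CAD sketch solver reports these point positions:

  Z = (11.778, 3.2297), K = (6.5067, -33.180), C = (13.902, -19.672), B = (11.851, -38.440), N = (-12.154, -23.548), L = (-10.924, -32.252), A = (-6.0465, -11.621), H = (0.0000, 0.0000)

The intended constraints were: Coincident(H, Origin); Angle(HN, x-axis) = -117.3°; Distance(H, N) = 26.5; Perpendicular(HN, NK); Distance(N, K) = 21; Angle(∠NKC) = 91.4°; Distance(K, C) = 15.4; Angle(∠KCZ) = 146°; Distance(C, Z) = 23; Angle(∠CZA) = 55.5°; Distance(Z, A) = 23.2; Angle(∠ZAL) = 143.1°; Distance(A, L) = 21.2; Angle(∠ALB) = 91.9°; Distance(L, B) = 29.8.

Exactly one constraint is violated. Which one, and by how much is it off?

Distance(L, B) = 29.8 — off by 6.20.

H = (0.00, 0.00) ✓; HN at -117.3° ✓; |HN| = 26.50 ✓; ∠(HN, NK) = 90.00° ✓; |NK| = 21.00 ✓; ∠NKC = 91.40° ✓; |KC| = 15.40 ✓; ∠KCZ = 146.0° ✓; |CZ| = 23.00 ✓; ∠CZA = 55.50° ✓; |ZA| = 23.20 ✓; ∠ZAL = 143.1° ✓; |AL| = 21.20 ✓; ∠ALB = 91.90° ✓; |LB| = 23.60 ✗.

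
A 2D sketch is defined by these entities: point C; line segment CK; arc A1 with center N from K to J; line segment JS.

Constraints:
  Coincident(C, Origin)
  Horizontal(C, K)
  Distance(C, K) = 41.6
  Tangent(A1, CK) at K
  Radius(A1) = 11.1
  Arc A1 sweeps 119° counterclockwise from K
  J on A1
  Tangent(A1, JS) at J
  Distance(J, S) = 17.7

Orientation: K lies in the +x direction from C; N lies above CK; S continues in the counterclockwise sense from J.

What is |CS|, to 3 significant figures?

53.4

On A1, K sits at bearing -90° from N; a 119° counterclockwise sweep puts J at bearing 29°, so J = N + 11.1·(cos 29°, sin 29°) = (51.3, 16.5). The tangent condition forces NJ to be normal to JS, so JS runs along (−sin 29°, cos 29°); with |JS| = 17.7, S = (42.7, 32.0). Then |CS| = |S − C| = 53.4.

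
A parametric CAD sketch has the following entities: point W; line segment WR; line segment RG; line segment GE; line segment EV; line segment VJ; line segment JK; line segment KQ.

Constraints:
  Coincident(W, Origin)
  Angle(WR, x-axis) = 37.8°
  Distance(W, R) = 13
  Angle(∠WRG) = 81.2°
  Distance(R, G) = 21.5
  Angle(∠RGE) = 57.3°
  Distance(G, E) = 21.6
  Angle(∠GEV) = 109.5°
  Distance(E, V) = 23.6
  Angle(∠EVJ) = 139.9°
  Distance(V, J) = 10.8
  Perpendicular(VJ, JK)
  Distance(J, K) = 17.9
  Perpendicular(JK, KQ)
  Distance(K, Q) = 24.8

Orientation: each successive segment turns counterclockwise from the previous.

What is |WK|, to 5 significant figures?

20.721

W is at the origin; WR runs at 37.8° with length 13.0, so R = (10.272, 7.9678). ∠WRG = 81.2° gives RG at 136.60° from the x-axis; with |RG| = 21.5, G = (-5.3493, 22.740). ∠RGE = 57.3° gives GE at -100.70° from the x-axis; with |GE| = 21.6, E = (-9.3597, 1.5157). ∠GEV = 109.5° gives EV at -30.200° from the x-axis; with |EV| = 23.6, V = (11.037, -10.356). ∠EVJ = 139.9° gives VJ at 9.9000° from the x-axis; with |VJ| = 10.8, J = (21.676, -8.4987). VJ is perpendicular to JK, so JK runs at 99.900°; with |JK| = 17.9, K = (18.599, 9.1348). Then |WK| = |K − W| = 20.721.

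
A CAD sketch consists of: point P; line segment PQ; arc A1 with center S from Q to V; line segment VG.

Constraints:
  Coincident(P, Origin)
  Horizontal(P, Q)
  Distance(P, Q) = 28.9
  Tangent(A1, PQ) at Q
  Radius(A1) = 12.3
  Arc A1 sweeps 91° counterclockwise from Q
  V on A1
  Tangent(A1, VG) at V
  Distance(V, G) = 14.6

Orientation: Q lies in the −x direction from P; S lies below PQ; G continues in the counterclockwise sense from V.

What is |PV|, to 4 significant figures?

43.06

P is at the origin; P and Q share the same y with |PQ| = 28.9 and Q on the −x side, so Q = (-28.90, 0.000). A1 meets PQ tangentially, so SQ is at right angles to PQ, so S = Q + (0, -12.3) = (-28.90, -12.30). On A1, Q sits at bearing 90° from S; a 91° counterclockwise sweep puts V at bearing 181°, so V = S + 12.3·(cos 181°, sin 181°) = (-41.20, -12.51). Then |PV| = |V − P| = 43.06.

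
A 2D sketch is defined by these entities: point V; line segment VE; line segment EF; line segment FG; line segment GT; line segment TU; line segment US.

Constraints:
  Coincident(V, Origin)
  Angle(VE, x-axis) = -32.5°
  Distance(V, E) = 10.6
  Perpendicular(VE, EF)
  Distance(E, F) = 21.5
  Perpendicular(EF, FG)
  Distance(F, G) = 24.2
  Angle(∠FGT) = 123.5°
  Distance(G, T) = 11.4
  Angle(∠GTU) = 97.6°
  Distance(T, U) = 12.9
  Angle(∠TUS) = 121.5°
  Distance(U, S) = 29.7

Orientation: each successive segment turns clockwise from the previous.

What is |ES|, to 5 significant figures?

14.524

V is at the origin; VE runs at -32.5° with length 10.6, so E = (8.9399, -5.6954). VE ⟂ EF, so EF runs at -122.50°; with |EF| = 21.5, F = (-2.6120, -23.828). EF ⟂ FG, so FG runs at 147.50°; with |FG| = 24.2, G = (-23.022, -10.826). ∠FGT = 123.5° gives GT at 91.000° from the x-axis; with |GT| = 11.4, T = (-23.221, 0.57262). ∠GTU = 97.6° gives TU at 8.6000° from the x-axis; with |TU| = 12.9, U = (-10.466, 2.5016). ∠TUS = 121.5° gives US at -49.900° from the x-axis; with |US| = 29.7, S = (8.6644, -20.217). Then |ES| = |S − E| = 14.524.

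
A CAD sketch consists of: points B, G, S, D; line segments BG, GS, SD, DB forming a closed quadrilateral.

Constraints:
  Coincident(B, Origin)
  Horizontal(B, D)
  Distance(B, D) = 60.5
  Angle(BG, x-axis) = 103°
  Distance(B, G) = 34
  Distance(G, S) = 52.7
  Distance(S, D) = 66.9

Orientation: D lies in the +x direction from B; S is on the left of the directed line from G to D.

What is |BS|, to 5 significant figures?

72.094

B is at the origin; B and D share the same y with |BD| = 60.5 and D in +x, so D = (60.5, 0). BG runs at 103.0° with |BG| = 34.0, so G = (-7.6483, 33.129). S is determined by |GS| = 52.7 and |SD| = 66.9 together: it lies at the intersection of circle(G, 52.7) and circle(D, 66.9). With |GD| = 75.774, the foot of the radical line on GD is 26.681 from G and the perpendicular offset is √(52.7² − 26.681²) = 45.447. Taking the left-of-GD solution: S = (36.217, 62.337).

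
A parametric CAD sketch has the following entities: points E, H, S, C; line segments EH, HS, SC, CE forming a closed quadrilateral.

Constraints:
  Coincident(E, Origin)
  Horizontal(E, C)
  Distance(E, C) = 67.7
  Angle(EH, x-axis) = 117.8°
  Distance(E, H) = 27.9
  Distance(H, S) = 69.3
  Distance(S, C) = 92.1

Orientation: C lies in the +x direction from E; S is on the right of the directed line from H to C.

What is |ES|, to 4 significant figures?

46.44

Checks: |HS| = 69.30 ✓; |SC| = 92.10 ✓.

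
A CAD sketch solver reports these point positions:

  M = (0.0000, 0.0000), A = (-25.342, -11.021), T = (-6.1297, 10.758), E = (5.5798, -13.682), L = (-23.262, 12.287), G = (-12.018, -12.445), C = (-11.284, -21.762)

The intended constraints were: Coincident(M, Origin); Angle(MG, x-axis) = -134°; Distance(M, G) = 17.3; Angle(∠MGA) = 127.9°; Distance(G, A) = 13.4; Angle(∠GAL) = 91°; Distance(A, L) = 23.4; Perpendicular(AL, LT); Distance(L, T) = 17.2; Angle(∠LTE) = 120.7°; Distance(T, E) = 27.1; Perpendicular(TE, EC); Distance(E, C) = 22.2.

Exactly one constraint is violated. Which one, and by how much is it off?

Distance(E, C) = 22.2 — off by 3.50.

M = (0.00, 0.00) ✓; MG at -134.0° ✓; |MG| = 17.30 ✓; ∠MGA = 127.9° ✓; |GA| = 13.40 ✓; ∠GAL = 91.00° ✓; |AL| = 23.40 ✓; ∠(AL, LT) = 90.00° ✓; |LT| = 17.20 ✓; ∠LTE = 120.7° ✓; |TE| = 27.10 ✓; ∠(TE, EC) = 90.00° ✓; |EC| = 18.70 ✗.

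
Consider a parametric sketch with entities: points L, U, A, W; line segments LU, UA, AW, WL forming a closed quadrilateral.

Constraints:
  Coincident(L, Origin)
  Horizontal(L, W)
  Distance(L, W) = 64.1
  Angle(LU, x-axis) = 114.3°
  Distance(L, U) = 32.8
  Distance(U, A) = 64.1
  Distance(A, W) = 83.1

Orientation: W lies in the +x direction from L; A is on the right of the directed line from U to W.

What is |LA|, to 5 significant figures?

36.109

L is at the origin; L and W share the same y with |LW| = 64.1 and W in +x, so W = (64.1, 0). LU runs at 114.3° with |LU| = 32.8, so U = (-13.498, 29.894). A is determined by |UA| = 64.1 and |AW| = 83.1 together: it lies at the intersection of circle(U, 64.1) and circle(W, 83.1). With |UW| = 83.157, the foot of the radical line on UW is 24.762 from U and the perpendicular offset is √(64.1² − 24.762²) = 59.124. Taking the right-of-UW solution: A = (-11.646, -34.179).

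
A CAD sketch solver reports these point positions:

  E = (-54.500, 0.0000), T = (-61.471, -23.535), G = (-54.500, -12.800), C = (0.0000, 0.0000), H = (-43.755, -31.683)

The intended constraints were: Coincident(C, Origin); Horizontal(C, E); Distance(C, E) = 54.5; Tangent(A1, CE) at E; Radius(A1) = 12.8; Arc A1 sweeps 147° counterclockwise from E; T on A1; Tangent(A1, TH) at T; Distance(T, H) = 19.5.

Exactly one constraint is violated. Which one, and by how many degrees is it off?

Tangent(A1, TH) at T — off by 8.30°.

C = (0.00, 0.00) ✓; C.y = 0.00, E.y = 0.00 ✓; |CE| = 54.50 ✓; ∠(GE, EC) = 90.00° ✓; |GE| = 12.80 ✓; bearing(G→T) − bearing(G→E) = 147.0° ✓; |GT| = 12.80 ✓; ∠(GT, TH) = 81.70° ✗; |TH| = 19.50 ✓.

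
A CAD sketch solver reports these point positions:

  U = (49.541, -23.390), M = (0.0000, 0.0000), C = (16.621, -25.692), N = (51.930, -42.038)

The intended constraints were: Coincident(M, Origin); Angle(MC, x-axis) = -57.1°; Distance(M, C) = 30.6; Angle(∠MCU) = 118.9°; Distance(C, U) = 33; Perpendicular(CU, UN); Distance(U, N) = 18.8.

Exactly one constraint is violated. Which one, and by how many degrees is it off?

Perpendicular(CU, UN) — off by 3.30°.

M = (0.00, 0.00) ✓; MC at -57.10° ✓; |MC| = 30.60 ✓; ∠MCU = 118.9° ✓; |CU| = 33.00 ✓; ∠(CU, UN) = 86.70° ✗; |UN| = 18.80 ✓.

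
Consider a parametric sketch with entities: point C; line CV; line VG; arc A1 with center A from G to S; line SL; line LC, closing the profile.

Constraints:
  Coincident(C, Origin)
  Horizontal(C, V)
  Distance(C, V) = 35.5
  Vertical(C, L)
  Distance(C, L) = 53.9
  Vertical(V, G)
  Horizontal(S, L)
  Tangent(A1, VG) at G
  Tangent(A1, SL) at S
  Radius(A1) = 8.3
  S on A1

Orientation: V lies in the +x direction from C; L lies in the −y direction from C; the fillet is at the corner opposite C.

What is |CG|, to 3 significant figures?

57.8

C is at the origin; CV is horizontal with |CV| = 35.5 and V on the +x side, so V = (35.5, 0.00). C and L share the same x with |CL| = 53.9 and L on the −y side, so L = (0.00, -53.9). The virtual corner opposite C is at (35.5, -53.9). The tangent condition forces AG to be normal to VG and tangency of A1 to SL means the radius AS is perpendicular to SL, with radius 8.3, so the center A sits 8.3 in from both sides at A = (27.2, -45.6). That places the tangent points at G = (35.5, -45.6) on VG and S = (27.2, -53.9) on SL. Then |CG| = |G − C| = 57.8.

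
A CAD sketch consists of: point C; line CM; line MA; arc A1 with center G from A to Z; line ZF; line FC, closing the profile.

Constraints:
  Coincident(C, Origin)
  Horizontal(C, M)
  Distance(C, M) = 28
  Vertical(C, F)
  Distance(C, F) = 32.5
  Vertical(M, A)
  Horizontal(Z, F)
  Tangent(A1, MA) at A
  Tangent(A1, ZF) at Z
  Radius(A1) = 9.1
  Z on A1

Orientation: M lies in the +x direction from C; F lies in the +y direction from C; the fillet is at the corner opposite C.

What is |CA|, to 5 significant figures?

36.491

The virtual corner opposite C is at (28.000, 32.500). A1 meets MA tangentially, so GA is at right angles to MA and the tangent condition forces GZ to be normal to ZF, with radius 9.1, so the center G sits 9.1 in from both sides at G = (18.900, 23.400). That places the tangent points at A = (28.000, 23.400) on MA and Z = (18.900, 32.500) on ZF. Then |CA| = |A − C| = 36.491.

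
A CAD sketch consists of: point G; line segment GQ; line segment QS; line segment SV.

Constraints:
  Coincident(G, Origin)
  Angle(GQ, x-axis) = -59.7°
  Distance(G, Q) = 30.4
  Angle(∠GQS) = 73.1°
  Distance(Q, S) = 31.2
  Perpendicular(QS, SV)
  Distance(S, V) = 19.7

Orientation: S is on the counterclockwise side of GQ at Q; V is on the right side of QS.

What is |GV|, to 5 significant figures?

53.668

∠GQS = 73.1°, so QS runs at -59.7° + (180° − 73.1°) = 47.200° from the x-axis; with |QS| = 31.2, S = Q + 31.2·(cos 47.200°, sin 47.200°) = (36.536, -3.3549). The perpendicularity gives SV at right angles to QS; with |SV| = 19.7 on the right of QS, V = S + 19.7·(0.73373, -0.67944) = (50.991, -16.740). Then |GV| = |V − G| = 53.668.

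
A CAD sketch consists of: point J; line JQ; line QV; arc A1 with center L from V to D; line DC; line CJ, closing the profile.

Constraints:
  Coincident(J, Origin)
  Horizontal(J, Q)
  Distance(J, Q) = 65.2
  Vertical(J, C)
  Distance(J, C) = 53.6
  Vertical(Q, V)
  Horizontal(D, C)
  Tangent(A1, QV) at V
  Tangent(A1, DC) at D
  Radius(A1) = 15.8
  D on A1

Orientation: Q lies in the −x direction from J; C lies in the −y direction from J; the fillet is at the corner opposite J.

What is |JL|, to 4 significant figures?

62.20

J is at the origin; JQ is horizontal with |JQ| = 65.2 and Q on the −x side, so Q = (-65.20, 0.000). J and C share the same x with |JC| = 53.6 and C on the −y side, so C = (0.000, -53.60). The virtual corner opposite J is at (-65.20, -53.60). Since A1 is tangent to QV there, LV ⟂ QV and the tangent condition forces LD to be normal to DC, with radius 15.8, so the center L sits 15.8 in from both sides at L = (-49.40, -37.80). Then |JL| = |L − J| = 62.20.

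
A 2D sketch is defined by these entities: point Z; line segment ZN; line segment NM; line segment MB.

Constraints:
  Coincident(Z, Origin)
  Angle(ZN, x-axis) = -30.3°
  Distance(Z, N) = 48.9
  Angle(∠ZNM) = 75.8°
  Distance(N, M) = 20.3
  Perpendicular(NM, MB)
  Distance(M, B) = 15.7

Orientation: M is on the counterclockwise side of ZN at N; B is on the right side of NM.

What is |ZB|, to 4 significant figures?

63.65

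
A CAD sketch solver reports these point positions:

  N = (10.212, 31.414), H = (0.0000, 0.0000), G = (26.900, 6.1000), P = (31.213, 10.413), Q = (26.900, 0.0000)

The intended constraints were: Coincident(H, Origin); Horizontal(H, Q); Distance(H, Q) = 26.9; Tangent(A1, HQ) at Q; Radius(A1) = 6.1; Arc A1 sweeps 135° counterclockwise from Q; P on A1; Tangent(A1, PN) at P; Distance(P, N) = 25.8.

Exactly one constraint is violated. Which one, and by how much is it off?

Distance(P, N) = 25.8 — off by 3.90.

H = (0.00, 0.00) ✓; H.y = 0.00, Q.y = 0.00 ✓; |HQ| = 26.90 ✓; ∠(GQ, QH) = 90.00° ✓; |GQ| = 6.100 ✓; bearing(G→P) − bearing(G→Q) = 135.0° ✓; |GP| = 6.100 ✓; ∠(GP, PN) = 90.00° ✓; |PN| = 29.70 ✗.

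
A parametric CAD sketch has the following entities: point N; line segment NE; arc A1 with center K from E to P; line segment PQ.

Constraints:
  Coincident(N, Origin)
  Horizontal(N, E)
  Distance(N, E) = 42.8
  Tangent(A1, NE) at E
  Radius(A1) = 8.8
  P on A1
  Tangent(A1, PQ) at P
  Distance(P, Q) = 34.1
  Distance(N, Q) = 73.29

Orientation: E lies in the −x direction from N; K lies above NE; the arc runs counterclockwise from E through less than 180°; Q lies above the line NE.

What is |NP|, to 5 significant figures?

40.127

Checks: |KP| = 8.800 ✓; ∠(KP, PQ) = 90.00° ✓; |PQ| = 34.10 ✓; |NQ| = 73.29 ✓.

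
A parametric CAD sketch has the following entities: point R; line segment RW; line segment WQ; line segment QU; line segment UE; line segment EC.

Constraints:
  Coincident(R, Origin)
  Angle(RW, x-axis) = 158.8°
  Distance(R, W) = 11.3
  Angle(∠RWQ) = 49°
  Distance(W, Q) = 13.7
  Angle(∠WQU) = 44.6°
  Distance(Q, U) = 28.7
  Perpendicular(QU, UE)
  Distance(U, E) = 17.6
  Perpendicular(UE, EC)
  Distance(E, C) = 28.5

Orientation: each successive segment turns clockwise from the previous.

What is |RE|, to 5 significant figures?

26.522

R is at the origin; RW runs at 158.8° with length 11.3, so W = (-10.535, 4.0864). ∠RWQ = 49.0° gives WQ at 27.800° from the x-axis; with |WQ| = 13.7, Q = (1.5835, 10.476). ∠WQU = 44.6° gives QU at -107.60° from the x-axis; with |QU| = 28.7, U = (-7.0945, -16.881). The perpendicularity gives UE at right angles to QU, so UE runs at 162.40°; with |UE| = 17.6, E = (-23.871, -11.559). Then |RE| = |E − R| = 26.522.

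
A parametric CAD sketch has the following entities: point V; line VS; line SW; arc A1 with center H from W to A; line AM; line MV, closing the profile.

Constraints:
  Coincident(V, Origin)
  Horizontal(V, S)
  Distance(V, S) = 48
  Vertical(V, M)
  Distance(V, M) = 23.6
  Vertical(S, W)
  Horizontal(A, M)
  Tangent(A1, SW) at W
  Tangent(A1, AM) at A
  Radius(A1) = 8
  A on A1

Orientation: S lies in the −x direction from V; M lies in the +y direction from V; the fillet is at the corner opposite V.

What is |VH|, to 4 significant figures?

42.93

V is at the origin; VS is horizontal with |VS| = 48.0 and S on the −x side, so S = (-48.00, 0.000). VM is vertical with |VM| = 23.6 and M on the +y side, so M = (0.000, 23.60). The virtual corner opposite V is at (-48.00, 23.60). A1 meets SW tangentially, so HW is at right angles to SW and A1 meets AM tangentially, so HA is at right angles to AM, with radius 8.0, so the center H sits 8.0 in from both sides at H = (-40.00, 15.60). Then |VH| = |H − V| = 42.93.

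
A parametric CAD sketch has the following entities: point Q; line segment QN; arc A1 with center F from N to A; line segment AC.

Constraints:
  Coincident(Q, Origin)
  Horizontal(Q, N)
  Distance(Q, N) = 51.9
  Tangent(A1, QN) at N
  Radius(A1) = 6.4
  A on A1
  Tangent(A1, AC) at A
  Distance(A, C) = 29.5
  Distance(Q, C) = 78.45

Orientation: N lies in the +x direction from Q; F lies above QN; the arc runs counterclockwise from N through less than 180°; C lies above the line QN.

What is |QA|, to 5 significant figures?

57.319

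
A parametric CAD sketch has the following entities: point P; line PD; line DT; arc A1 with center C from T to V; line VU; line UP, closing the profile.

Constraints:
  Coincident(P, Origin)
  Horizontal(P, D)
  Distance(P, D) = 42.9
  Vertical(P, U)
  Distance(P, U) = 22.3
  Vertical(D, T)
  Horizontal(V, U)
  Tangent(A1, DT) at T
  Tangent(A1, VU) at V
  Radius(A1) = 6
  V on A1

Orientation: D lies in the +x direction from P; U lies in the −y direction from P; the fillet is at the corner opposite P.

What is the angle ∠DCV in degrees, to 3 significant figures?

160°

The virtual corner opposite P is at (42.9, -22.3). Since A1 is tangent to DT there, CT ⟂ DT and the tangent condition forces CV to be normal to VU, with radius 6.0, so the center C sits 6.0 in from both sides at C = (36.9, -16.3). That places the tangent points at T = (42.9, -16.3) on DT and V = (36.9, -22.3) on VU. Then cos ∠DCV = CD·CV / (|CD||CV|), giving 160°.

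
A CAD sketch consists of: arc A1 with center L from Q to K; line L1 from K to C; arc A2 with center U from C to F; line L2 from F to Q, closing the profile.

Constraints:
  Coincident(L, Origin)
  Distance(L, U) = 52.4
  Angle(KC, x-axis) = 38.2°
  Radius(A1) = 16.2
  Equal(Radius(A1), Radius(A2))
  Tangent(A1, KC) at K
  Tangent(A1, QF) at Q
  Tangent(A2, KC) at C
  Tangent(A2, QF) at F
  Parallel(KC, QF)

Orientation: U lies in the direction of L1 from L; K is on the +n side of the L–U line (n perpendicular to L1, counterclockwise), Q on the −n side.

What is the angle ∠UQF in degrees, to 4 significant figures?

17.18°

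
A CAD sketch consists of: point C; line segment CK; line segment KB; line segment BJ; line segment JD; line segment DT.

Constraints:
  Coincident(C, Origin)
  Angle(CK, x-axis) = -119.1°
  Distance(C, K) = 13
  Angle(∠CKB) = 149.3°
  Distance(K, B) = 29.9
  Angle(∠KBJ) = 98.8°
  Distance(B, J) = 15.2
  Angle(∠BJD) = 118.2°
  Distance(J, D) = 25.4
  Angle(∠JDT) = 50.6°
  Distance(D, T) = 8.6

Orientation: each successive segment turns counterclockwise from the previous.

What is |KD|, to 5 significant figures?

32.574

∠KBJ = 98.8° gives BJ at -7.2000° from the x-axis; with |BJ| = 15.2, J = (9.5926, -43.152). ∠BJD = 118.2° gives JD at 54.600° from the x-axis; with |JD| = 25.4, D = (24.306, -22.448). Then |KD| = |D − K| = 32.574.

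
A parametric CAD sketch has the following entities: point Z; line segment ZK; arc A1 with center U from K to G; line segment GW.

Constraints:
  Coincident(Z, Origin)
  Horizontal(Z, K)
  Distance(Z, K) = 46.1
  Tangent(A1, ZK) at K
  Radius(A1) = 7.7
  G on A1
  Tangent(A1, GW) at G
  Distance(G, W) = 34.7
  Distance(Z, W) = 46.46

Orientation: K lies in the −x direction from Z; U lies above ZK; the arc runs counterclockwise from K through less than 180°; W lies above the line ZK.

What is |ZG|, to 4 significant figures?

39.19

Checks: |UG| = 7.700 ✓; ∠(UG, GW) = 90.00° ✓; |GW| = 34.70 ✓; |ZW| = 46.46 ✓.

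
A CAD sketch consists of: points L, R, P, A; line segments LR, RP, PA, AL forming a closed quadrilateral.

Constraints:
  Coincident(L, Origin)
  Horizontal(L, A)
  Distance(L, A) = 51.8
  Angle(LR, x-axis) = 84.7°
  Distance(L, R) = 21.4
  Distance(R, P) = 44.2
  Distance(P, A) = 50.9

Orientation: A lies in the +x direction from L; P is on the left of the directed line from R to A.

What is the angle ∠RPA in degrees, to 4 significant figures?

69.06°

L is at the origin; LA is horizontal with |LA| = 51.8 and A in +x, so A = (51.8, 0). LR runs at 84.7° with |LR| = 21.4, so R = (1.977, 21.31). P is determined by |RP| = 44.2 and |PA| = 50.9 together: it lies at the intersection of circle(R, 44.2) and circle(A, 50.9). With |RA| = 54.19, the foot of the radical line on RA is 21.22 from R and the perpendicular offset is √(44.2² − 21.22²) = 38.78. Taking the left-of-RA solution: P = (36.73, 48.62).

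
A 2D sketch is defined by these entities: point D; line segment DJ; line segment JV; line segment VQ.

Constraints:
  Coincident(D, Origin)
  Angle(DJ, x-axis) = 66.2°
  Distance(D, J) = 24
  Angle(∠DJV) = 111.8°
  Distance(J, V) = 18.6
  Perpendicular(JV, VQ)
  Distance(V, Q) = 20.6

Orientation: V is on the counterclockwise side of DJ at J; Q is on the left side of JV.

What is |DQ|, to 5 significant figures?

27.564

∠DJV = 111.8°, so JV runs at 66.2° + (180° − 111.8°) = 134.40° from the x-axis; with |JV| = 18.6, V = J + 18.6·(cos 134.40°, sin 134.40°) = (-3.3287, 35.248). JV is perpendicular to VQ; with |VQ| = 20.6 on the left of JV, Q = V + 20.6·(-0.71447, -0.69966) = (-18.047, 20.835). Then |DQ| = |Q − D| = 27.564.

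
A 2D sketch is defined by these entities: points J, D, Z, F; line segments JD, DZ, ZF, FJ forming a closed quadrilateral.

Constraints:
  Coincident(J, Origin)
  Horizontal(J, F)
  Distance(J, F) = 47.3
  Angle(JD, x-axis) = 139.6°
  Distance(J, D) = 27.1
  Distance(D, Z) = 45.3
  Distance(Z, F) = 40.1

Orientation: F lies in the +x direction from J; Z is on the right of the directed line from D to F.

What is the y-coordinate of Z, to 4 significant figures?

-15.51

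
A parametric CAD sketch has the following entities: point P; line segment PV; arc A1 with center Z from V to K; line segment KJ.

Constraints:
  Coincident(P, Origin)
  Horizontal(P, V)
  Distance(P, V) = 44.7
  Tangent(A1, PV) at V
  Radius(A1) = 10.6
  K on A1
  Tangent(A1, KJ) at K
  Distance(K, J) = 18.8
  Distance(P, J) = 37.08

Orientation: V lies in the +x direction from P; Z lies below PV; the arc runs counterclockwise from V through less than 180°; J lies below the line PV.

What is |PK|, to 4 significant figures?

35.47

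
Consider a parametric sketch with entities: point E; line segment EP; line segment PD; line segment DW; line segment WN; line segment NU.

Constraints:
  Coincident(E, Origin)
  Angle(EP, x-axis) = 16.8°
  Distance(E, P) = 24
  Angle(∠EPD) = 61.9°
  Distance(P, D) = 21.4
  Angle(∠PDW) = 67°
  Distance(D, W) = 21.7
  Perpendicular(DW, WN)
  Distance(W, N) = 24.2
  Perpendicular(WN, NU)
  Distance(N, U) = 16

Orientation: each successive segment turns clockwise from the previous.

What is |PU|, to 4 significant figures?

5.229

E is at the origin; EP runs at 16.8° with length 24.0, so P = (22.98, 6.937). ∠EPD = 61.9° gives PD at -101.3° from the x-axis; with |PD| = 21.4, D = (18.78, -14.05). ∠PDW = 67.0° gives DW at 145.7° from the x-axis; with |DW| = 21.7, W = (0.8561, -1.820). DW is perpendicular to WN, so WN runs at 55.70°; with |WN| = 24.2, N = (14.49, 18.17). WN is perpendicular to NU, so NU runs at -34.30°; with |NU| = 16.0, U = (27.71, 9.155). Then |PU| = |U − P| = 5.229.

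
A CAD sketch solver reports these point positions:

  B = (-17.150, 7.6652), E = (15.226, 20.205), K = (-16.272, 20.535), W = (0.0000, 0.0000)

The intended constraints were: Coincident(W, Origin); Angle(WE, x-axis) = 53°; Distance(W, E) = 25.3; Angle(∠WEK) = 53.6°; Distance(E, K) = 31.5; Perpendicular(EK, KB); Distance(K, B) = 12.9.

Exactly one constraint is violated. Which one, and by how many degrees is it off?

Perpendicular(EK, KB) — off by 3.30°.

W = (0.00, 0.00) ✓; WE at 53.00° ✓; |WE| = 25.30 ✓; ∠WEK = 53.60° ✓; |EK| = 31.50 ✓; ∠(EK, KB) = 86.70° ✗; |KB| = 12.90 ✓.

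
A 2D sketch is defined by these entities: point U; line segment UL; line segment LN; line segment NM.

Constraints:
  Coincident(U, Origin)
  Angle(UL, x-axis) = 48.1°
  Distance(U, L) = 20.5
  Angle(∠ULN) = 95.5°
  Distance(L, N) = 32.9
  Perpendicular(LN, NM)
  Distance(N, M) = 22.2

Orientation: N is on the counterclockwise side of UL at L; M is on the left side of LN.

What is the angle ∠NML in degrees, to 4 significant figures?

55.99°

∠ULN = 95.5°, so LN runs at 48.1° + (180° − 95.5°) = 132.6° from the x-axis; with |LN| = 32.9, N = L + 32.9·(cos 132.6°, sin 132.6°) = (-8.579, 39.48). LN ⟂ NM; with |NM| = 22.2 on the left of LN, M = N + 22.2·(-0.7361, -0.6769) = (-24.92, 24.45). Then cos ∠NML = MN·ML / (|MN||ML|), giving 55.99°.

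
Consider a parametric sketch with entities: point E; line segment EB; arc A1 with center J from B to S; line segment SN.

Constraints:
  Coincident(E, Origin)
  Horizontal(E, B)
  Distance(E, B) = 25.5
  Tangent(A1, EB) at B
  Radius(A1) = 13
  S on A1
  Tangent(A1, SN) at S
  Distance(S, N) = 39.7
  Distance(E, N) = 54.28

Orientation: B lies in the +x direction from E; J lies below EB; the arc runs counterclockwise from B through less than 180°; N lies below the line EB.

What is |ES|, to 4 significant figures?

18.09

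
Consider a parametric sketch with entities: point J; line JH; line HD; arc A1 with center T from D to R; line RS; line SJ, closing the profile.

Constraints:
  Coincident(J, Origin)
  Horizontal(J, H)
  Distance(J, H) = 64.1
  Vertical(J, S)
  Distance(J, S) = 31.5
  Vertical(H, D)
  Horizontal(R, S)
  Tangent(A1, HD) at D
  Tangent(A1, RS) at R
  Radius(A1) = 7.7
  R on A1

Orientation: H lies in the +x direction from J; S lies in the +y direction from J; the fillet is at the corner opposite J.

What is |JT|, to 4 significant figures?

61.22

JS is vertical with |JS| = 31.5 and S on the +y side, so S = (0.000, 31.50). The virtual corner opposite J is at (64.10, 31.50). A1 meets HD tangentially, so TD is at right angles to HD and A1 meets RS tangentially, so TR is at right angles to RS, with radius 7.7, so the center T sits 7.7 in from both sides at T = (56.40, 23.80). Then |JT| = |T − J| = 61.22.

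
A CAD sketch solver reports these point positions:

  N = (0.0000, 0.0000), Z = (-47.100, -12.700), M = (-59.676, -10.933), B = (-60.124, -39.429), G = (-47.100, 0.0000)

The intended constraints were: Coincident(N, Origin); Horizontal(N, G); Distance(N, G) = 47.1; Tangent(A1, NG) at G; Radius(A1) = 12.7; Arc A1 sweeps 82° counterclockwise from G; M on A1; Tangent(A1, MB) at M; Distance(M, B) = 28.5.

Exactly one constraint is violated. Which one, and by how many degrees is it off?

Tangent(A1, MB) at M — off by 7.10°.

N = (0.00, 0.00) ✓; N.y = 0.00, G.y = 0.00 ✓; |NG| = 47.10 ✓; ∠(ZG, GN) = 90.00° ✓; |ZG| = 12.70 ✓; bearing(Z→M) − bearing(Z→G) = 82.00° ✓; |ZM| = 12.70 ✓; ∠(ZM, MB) = 82.90° ✗; |MB| = 28.50 ✓.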